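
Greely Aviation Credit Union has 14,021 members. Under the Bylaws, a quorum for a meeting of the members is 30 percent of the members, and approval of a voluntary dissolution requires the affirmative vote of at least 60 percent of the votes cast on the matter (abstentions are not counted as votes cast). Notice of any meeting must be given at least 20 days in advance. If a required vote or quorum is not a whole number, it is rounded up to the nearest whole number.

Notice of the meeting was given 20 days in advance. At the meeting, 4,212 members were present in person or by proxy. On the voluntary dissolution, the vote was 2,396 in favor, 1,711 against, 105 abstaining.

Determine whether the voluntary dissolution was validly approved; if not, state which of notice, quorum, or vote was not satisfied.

Notice: 20 days given; 20 required. Satisfied.
Quorum: 30% of 14,021 = 4,206.30, rounded up to 4,207; 4,212 present. Satisfied.
Vote: requires three-fifths of the votes cast (4,212 − 105 abstaining = 4,107); 3/5 of 4107 = 2464.20, rounded up to 2465, so 2,465 needed; 2,396 in favor. Not satisfied.

Invalid — vote requirement not satisfied.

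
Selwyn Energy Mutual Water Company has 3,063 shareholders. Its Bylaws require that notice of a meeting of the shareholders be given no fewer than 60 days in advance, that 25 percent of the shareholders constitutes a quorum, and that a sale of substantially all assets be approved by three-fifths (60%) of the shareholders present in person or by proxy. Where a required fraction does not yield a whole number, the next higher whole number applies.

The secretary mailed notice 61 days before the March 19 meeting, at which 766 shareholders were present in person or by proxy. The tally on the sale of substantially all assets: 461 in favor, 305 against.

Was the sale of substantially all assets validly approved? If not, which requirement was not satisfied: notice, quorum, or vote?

Notice: 61 days given; 60 required. Satisfied.
Quorum: 25% of 3,063 = 765.75, rounded up to 766; 766 present. Satisfied.
Vote: requires three-fifths of those present (766); 3/5 of 766 = 459.60, rounded up to 460, so 460 needed; 461 in favor. Satisfied.

Valid — all requirements satisfied.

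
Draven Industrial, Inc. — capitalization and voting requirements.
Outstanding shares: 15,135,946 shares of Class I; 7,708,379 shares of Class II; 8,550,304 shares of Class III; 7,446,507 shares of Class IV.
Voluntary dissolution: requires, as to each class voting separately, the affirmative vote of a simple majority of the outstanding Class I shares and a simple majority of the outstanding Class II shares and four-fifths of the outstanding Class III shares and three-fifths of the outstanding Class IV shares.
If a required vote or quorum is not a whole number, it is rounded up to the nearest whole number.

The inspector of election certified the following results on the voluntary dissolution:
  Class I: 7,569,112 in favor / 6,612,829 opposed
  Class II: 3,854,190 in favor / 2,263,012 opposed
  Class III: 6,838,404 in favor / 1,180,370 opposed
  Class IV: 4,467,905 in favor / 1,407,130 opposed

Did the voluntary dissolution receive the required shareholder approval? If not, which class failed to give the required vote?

Not approved — the Class III shares did not give the required vote.

Class I: a majority of 15135946 is 7567974; 7,567,974 required, 7,569,112 in favor — approved.
Class II: a majority of 7708379 is 3854190; 3,854,190 required, 3,854,190 in favor — approved.
Class III: 4/5 of 8550304 = 6840243.20, rounded up to 6840244; 6,840,244 required, 6,838,404 in favor — not approved.
Class IV: 3/5 of 7446507 = 4467904.20, rounded up to 4467905; 4,467,905 required, 4,467,905 in favor — approved.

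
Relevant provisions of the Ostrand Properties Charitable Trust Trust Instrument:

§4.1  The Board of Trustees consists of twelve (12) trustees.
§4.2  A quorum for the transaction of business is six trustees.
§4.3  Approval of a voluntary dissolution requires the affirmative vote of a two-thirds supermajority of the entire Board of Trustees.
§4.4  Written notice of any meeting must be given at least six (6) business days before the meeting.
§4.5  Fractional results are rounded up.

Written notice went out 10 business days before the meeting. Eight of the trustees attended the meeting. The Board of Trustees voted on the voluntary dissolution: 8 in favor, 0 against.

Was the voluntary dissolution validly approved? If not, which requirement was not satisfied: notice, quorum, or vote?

Notice: 10 business days given; 6 required (10 ≥ 6). Satisfied.
Quorum: 8 present; quorum is 6. Satisfied.
Vote: the voluntary dissolution requires two-thirds of the entire Board of Trustees (12). 2/3 of 12 = 8, so 8 affirmative votes are needed; 8 voted in favor. Satisfied.

Valid — all requirements satisfied.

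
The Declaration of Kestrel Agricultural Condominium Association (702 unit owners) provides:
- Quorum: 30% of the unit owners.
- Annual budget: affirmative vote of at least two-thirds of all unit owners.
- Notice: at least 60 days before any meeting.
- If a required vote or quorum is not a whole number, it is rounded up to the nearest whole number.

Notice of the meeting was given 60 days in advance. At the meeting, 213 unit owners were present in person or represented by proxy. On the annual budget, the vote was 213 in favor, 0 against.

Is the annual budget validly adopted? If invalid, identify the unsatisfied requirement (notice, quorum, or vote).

Invalid — vote requirement not satisfied.

Notice: 60 days given; 60 required. Satisfied.
Quorum: 30% of 702 = 210.60, rounded up to 211; 213 present. Satisfied.
Vote: requires two-thirds of all unit owners (702); 2/3 of 702 = 468, so 468 needed; 213 in favor. Not satisfied.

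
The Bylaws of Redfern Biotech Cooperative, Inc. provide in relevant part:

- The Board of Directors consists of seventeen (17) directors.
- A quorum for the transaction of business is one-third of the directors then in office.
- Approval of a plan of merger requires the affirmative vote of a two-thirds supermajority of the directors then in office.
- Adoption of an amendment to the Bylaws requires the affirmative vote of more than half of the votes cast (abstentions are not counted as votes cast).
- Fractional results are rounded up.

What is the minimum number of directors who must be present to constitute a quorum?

6

1/3 of 17 = 5.67, rounded up to 6.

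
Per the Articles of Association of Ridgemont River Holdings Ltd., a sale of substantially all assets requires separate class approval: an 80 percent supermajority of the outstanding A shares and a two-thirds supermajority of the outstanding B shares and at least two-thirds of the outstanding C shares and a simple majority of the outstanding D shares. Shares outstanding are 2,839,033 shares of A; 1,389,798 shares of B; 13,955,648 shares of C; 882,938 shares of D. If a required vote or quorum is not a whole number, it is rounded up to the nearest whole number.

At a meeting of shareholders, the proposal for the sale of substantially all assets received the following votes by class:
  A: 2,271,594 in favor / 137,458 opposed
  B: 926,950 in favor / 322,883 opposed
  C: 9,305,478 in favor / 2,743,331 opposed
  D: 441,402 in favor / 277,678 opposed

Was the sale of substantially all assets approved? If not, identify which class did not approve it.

A: 4/5 of 2839033 = 2271226.40, rounded up to 2271227; 2,271,227 required, 2,271,594 in favor — approved.
B: 2/3 of 1389798 = 926532; 926,532 required, 926,950 in favor — approved.
C: 2/3 of 13955648 = 9303765.33, rounded up to 9303766; 9,303,766 required, 9,305,478 in favor — approved.
D: a majority of 882938 is 441470; 441,470 required, 441,402 in favor — not approved.

Not approved — the D shares did not give the required vote.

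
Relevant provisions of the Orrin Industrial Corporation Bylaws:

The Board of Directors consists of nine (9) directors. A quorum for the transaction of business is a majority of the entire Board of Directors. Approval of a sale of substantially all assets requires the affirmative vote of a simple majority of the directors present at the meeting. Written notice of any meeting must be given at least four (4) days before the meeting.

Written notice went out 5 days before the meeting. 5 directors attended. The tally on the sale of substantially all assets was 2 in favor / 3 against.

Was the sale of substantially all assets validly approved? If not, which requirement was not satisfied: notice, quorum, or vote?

Invalid — vote requirement not satisfied.

Notice: 5 days given; 4 required (5 ≥ 4). Satisfied.
Quorum: 5 present; quorum is 5. Satisfied.
Vote: the sale of substantially all assets requires a majority of the directors present (5). A majority of 5 is 3, so 3 affirmative votes are needed; 2 voted in favor. Not satisfied.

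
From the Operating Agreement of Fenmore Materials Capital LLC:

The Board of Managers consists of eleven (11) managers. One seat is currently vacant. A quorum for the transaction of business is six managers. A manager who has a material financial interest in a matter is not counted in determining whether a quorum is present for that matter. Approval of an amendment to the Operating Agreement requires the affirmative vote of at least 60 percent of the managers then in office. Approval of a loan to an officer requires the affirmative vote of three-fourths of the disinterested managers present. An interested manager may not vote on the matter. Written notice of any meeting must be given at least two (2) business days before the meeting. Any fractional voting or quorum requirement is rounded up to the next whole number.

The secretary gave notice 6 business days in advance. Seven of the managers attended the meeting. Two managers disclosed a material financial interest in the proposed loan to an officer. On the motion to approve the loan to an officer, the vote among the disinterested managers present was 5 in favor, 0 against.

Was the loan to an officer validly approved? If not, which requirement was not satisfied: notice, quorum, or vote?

Notice: 6 business days given; 2 required (6 ≥ 2). Satisfied.
Quorum: 7 present, but the 2 interested managers do not count, leaving 5. Quorum is 6. Not satisfied.
Vote: the loan to an officer requires three-fourths of the disinterested managers present (7 − 2 = 5). 3/4 of 5 = 3.75, rounded up to 4, so 4 affirmative votes are needed; 5 voted in favor. Satisfied. (Moot — without a quorum no business can be validly transacted.)

Invalid — quorum requirement not satisfied.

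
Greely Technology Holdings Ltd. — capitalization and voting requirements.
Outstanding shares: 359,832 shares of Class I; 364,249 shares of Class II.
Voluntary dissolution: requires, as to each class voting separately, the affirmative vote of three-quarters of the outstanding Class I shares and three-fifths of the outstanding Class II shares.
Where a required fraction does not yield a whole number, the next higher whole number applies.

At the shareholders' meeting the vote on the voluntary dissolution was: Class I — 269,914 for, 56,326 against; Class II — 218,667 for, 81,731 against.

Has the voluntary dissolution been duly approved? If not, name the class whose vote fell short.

Class I: 3/4 of 359832 = 269874; 269,874 required, 269,914 in favor — approved.
Class II: 3/5 of 364249 = 218549.40, rounded up to 218550; 218,550 required, 218,667 in favor — approved.

Approved — every class gave the required vote.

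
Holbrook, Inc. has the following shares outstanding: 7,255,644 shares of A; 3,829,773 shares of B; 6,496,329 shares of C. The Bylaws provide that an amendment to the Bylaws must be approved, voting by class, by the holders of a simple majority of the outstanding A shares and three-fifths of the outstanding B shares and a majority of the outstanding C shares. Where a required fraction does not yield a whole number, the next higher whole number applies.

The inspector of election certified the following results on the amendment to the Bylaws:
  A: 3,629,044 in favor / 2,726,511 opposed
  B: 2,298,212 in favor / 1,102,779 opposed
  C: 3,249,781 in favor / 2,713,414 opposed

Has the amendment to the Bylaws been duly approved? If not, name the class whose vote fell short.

A: a majority of 7255644 is 3627823; 3,627,823 required, 3,629,044 in favor — approved.
B: 3/5 of 3829773 = 2297863.80, rounded up to 2297864; 2,297,864 required, 2,298,212 in favor — approved.
C: a majority of 6496329 is 3248165; 3,248,165 required, 3,249,781 in favor — approved.

Approved — every class gave the required vote.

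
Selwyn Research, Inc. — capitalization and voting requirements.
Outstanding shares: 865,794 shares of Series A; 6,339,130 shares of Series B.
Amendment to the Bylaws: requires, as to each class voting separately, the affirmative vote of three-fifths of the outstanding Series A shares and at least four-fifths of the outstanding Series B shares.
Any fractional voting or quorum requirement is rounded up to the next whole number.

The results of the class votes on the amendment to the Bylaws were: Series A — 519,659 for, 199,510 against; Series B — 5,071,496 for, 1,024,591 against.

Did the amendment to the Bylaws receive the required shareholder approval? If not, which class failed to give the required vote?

Series A: 3/5 of 865794 = 519476.40, rounded up to 519477; 519,477 required, 519,659 in favor — approved.
Series B: 4/5 of 6339130 = 5071304; 5,071,304 required, 5,071,496 in favor — approved.

Approved — every class gave the required vote.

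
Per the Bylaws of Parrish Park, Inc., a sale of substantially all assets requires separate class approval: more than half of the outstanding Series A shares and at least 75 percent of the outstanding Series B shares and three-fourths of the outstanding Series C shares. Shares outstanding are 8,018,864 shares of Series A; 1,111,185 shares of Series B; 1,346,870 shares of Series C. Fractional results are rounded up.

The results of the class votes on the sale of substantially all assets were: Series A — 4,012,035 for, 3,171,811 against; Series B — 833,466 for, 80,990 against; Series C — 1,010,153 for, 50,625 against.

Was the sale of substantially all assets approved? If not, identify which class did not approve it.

Approved — every class gave the required vote.

Series A: a majority of 8018864 is 4009433; 4,009,433 required, 4,012,035 in favor — approved.
Series B: 3/4 of 1111185 = 833388.75, rounded up to 833389; 833,389 required, 833,466 in favor — approved.
Series C: 3/4 of 1346870 = 1010152.50, rounded up to 1010153; 1,010,153 required, 1,010,153 in favor — approved.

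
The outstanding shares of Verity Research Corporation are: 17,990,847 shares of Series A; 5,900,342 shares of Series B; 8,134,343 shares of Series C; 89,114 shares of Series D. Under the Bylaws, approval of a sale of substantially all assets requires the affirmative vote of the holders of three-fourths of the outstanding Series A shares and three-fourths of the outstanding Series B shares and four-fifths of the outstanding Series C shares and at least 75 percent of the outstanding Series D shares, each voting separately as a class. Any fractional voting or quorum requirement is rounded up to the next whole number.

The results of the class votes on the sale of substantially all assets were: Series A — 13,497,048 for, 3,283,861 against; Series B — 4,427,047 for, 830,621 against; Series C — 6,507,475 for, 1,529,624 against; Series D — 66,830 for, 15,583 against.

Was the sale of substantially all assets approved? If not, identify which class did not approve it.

Series A: 3/4 of 17990847 = 13493135.25, rounded up to 13493136; 13,493,136 required, 13,497,048 in favor — approved.
Series B: 3/4 of 5900342 = 4425256.50, rounded up to 4425257; 4,425,257 required, 4,427,047 in favor — approved.
Series C: 4/5 of 8134343 = 6507474.40, rounded up to 6507475; 6,507,475 required, 6,507,475 in favor — approved.
Series D: 3/4 of 89114 = 66835.50, rounded up to 66836; 66,836 required, 66,830 in favor — not approved.

Not approved — the Series D shares did not give the required vote.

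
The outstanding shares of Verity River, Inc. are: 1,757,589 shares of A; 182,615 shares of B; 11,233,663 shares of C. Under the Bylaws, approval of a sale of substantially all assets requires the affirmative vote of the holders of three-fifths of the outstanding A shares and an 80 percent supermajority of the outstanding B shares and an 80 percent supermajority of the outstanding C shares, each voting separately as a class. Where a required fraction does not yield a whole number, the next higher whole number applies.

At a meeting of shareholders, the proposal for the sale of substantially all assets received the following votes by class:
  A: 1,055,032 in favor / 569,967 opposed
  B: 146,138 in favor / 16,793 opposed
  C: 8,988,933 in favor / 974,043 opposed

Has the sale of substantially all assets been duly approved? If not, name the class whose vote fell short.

A: 3/5 of 1757589 = 1054553.40, rounded up to 1054554; 1,054,554 required, 1,055,032 in favor — approved.
B: 4/5 of 182615 = 146092; 146,092 required, 146,138 in favor — approved.
C: 4/5 of 11233663 = 8986930.40, rounded up to 8986931; 8,986,931 required, 8,988,933 in favor — approved.

Approved — every class gave the required vote.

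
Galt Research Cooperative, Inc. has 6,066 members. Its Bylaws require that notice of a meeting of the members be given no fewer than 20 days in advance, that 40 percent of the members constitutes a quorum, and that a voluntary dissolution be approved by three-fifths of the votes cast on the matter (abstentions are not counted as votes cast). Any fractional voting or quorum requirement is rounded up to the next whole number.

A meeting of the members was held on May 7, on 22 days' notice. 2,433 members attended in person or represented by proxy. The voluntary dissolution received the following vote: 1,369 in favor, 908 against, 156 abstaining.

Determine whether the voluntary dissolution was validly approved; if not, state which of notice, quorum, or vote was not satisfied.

Valid — all requirements satisfied.

Notice: 22 days given; 20 required. Satisfied.
Quorum: 40% of 6,066 = 2,426.40, rounded up to 2,427; 2,433 present. Satisfied.
Vote: requires three-fifths of the votes cast (2,433 − 156 abstaining = 2,277); 3/5 of 2277 = 1366.20, rounded up to 1367, so 1,367 needed; 1,369 in favor. Satisfied.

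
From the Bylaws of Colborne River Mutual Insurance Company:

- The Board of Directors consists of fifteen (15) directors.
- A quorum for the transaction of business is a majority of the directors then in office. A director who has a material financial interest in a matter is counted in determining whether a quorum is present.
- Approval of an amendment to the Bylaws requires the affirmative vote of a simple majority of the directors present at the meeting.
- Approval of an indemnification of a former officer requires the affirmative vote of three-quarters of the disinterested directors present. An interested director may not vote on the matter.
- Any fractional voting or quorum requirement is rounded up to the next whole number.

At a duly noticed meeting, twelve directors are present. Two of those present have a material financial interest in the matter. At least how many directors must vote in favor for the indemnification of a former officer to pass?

The indemnification of a former officer requires three-fourths of the disinterested directors present (12 − 2 = 10).
3/4 of 10 = 7.50, rounded up to 8.

8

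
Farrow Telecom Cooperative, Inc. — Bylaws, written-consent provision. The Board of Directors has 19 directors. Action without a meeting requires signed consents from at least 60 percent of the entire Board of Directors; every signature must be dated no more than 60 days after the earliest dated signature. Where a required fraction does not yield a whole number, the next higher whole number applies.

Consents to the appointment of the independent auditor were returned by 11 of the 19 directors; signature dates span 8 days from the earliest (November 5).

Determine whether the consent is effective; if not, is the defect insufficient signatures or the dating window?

Signatures required: at least 60 percent of 19 — 3/5 of 19 = 11.40, rounded up to 12, so 12 needed; 11 signed. Insufficient.
Dating window: the latest signature is 8 days after the earliest; the limit is 60 days. Within the window.

Not effective — insufficient signatures.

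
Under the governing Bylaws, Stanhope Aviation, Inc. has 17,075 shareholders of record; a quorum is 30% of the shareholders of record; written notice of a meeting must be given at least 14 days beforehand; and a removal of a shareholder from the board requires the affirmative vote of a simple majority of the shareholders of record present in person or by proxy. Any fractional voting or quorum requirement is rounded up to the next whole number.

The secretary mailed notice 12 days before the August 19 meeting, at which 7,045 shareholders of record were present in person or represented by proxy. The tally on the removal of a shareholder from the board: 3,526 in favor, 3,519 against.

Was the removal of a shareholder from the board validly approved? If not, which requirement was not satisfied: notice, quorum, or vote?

Notice: 12 days given; 14 required. Not satisfied.
Quorum: 30% of 17,075 = 5,122.50, rounded up to 5,123; 7,045 present. Satisfied.
Vote: requires a majority of those present (7,045); a majority of 7045 is 3523, so 3,523 needed; 3,526 in favor. Satisfied.

Invalid — notice requirement not satisfied.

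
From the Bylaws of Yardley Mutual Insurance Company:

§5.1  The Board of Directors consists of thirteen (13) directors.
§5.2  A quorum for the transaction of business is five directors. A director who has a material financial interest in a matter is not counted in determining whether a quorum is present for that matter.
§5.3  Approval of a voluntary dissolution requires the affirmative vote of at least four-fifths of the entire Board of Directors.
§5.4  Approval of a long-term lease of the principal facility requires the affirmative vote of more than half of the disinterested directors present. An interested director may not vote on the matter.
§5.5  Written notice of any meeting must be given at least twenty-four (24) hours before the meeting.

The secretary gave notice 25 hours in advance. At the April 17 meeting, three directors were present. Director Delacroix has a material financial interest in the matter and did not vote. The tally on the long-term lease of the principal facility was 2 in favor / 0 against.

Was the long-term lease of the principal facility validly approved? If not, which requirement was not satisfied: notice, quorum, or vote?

Invalid — quorum requirement not satisfied.

Notice: 25 hours given; 24 required (25 ≥ 24). Satisfied.
Quorum: 3 present, but the 1 interested director does not count, leaving 2. Quorum is 5. Not satisfied.
Vote: the long-term lease of the principal facility requires a majority of the disinterested directors present (3 − 1 = 2). A majority of 2 is 2, so 2 affirmative votes are needed; 2 voted in favor. Satisfied. (Moot — without a quorum no business can be validly transacted.)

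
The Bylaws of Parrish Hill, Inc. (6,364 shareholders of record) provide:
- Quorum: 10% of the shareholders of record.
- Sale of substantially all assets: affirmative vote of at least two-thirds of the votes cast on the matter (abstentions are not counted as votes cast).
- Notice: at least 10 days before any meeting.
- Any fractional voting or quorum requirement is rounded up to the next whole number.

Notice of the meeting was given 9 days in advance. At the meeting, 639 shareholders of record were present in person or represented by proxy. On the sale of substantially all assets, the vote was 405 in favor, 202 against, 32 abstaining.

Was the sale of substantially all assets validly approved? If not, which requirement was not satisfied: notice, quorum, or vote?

Invalid — notice requirement not satisfied.

Notice: 9 days given; 10 required. Not satisfied.
Quorum: 10% of 6,364 = 636.40, rounded up to 637; 639 present. Satisfied.
Vote: requires two-thirds of the votes cast (639 − 32 abstaining = 607); 2/3 of 607 = 404.67, rounded up to 405, so 405 needed; 405 in favor. Satisfied.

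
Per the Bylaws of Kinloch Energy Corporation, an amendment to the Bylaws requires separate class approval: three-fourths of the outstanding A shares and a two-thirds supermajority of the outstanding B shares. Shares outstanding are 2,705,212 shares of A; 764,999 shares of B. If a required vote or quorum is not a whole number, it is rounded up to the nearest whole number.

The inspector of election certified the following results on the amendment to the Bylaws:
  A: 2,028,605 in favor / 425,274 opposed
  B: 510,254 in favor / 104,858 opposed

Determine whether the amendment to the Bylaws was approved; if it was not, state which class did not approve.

A: 3/4 of 2705212 = 2028909; 2,028,909 required, 2,028,605 in favor — not approved.
B: 2/3 of 764999 = 509999.33, rounded up to 510000; 510,000 required, 510,254 in favor — approved.

Not approved — the A shares did not give the required vote.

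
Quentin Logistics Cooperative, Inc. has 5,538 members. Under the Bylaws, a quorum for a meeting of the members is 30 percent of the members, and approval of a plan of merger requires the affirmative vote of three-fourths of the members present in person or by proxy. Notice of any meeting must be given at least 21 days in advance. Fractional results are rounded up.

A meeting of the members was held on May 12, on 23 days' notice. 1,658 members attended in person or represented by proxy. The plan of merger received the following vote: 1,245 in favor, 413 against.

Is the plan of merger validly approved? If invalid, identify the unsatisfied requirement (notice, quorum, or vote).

Invalid — quorum requirement not satisfied.

Notice: 23 days given; 21 required. Satisfied.
Quorum: 30% of 5,538 = 1,661.40, rounded up to 1,662; 1,658 present. Not satisfied.
Vote: requires three-fourths of those present (1,658); 3/4 of 1658 = 1243.50, rounded up to 1244, so 1,244 needed; 1,245 in favor. Satisfied.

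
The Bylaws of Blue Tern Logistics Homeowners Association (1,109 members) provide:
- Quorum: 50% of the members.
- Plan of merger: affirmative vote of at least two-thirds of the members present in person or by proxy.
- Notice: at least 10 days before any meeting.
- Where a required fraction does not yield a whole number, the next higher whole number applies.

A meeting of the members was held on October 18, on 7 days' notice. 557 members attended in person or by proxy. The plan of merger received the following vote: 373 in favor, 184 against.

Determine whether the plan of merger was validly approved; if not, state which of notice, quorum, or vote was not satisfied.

Notice: 7 days given; 10 required. Not satisfied.
Quorum: 50% of 1,109 = 554.50, rounded up to 555; 557 present. Satisfied.
Vote: requires two-thirds of those present (557); 2/3 of 557 = 371.33, rounded up to 372, so 372 needed; 373 in favor. Satisfied.

Invalid — notice requirement not satisfied.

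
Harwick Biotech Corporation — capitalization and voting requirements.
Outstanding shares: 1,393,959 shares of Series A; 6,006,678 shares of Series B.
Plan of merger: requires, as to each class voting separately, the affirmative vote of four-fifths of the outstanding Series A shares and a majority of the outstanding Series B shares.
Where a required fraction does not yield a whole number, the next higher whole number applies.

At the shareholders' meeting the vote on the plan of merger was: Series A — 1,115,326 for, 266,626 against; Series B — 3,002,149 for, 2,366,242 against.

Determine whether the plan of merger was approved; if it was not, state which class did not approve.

Not approved — the Series B shares did not give the required vote.

Series A: 4/5 of 1393959 = 1115167.20, rounded up to 1115168; 1,115,168 required, 1,115,326 in favor — approved.
Series B: a majority of 6006678 is 3003340; 3,003,340 required, 3,002,149 in favor — not approved.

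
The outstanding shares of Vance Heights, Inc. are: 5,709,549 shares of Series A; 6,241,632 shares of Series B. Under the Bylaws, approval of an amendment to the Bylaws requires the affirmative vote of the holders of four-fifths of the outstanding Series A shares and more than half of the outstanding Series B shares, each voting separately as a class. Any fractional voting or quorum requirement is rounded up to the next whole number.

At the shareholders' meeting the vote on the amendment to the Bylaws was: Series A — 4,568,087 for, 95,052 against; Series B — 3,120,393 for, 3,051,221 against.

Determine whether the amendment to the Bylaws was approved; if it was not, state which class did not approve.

Series A: 4/5 of 5709549 = 4567639.20, rounded up to 4567640; 4,567,640 required, 4,568,087 in favor — approved.
Series B: a majority of 6241632 is 3120817; 3,120,817 required, 3,120,393 in favor — not approved.

Not approved — the Series B shares did not give the required vote.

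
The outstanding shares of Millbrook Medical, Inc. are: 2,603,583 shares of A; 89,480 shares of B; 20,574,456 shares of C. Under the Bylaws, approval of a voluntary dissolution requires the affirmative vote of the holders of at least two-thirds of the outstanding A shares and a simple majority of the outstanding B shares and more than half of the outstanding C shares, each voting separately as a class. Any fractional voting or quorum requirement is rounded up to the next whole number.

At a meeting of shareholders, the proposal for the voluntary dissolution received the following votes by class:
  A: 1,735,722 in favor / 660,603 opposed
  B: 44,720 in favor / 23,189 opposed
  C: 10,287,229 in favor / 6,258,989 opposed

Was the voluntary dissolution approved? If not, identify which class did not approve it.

Not approved — the B shares did not give the required vote.

A: 2/3 of 2603583 = 1735722; 1,735,722 required, 1,735,722 in favor — approved.
B: a majority of 89480 is 44741; 44,741 required, 44,720 in favor — not approved.
C: a majority of 20574456 is 10287229; 10,287,229 required, 10,287,229 in favor — approved.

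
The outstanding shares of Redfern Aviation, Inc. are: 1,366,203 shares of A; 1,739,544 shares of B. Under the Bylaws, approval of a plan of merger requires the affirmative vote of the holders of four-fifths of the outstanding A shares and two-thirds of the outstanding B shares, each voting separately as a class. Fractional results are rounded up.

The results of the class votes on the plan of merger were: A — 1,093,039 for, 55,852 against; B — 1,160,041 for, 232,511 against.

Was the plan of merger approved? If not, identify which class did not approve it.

A: 4/5 of 1366203 = 1092962.40, rounded up to 1092963; 1,092,963 required, 1,093,039 in favor — approved.
B: 2/3 of 1739544 = 1159696; 1,159,696 required, 1,160,041 in favor — approved.

Approved — every class gave the required vote.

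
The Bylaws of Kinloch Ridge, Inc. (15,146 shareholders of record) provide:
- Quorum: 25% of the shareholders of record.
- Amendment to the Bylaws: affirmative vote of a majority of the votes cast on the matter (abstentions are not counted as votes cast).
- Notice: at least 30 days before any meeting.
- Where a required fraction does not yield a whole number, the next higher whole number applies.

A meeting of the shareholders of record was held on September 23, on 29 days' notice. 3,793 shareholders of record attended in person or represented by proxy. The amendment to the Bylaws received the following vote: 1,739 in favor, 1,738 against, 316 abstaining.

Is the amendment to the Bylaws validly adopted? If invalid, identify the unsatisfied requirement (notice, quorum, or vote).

Notice: 29 days given; 30 required. Not satisfied.
Quorum: 25% of 15,146 = 3,786.50, rounded up to 3,787; 3,793 present. Satisfied.
Vote: requires a majority of the votes cast (3,793 − 316 abstaining = 3,477); a majority of 3477 is 1739, so 1,739 needed; 1,739 in favor. Satisfied.

Invalid — notice requirement not satisfied.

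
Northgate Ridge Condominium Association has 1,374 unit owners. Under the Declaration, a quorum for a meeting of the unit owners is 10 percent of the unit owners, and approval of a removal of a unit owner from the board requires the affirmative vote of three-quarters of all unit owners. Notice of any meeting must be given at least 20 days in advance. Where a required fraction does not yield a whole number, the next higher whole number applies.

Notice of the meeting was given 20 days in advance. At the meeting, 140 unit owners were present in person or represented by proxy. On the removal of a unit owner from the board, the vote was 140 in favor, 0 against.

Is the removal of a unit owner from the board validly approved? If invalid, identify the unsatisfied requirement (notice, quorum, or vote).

Invalid — vote requirement not satisfied.

Notice: 20 days given; 20 required. Satisfied.
Quorum: 10% of 1,374 = 137.40, rounded up to 138; 140 present. Satisfied.
Vote: requires three-fourths of all unit owners (1,374); 3/4 of 1374 = 1030.50, rounded up to 1031, so 1,031 needed; 140 in favor. Not satisfied.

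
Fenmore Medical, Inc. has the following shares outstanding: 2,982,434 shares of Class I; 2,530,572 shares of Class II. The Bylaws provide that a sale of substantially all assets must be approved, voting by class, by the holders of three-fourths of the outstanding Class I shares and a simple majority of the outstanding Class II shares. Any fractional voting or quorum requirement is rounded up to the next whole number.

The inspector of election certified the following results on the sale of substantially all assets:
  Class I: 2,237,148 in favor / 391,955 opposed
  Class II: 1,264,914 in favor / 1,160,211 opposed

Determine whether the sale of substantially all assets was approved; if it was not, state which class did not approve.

Not approved — the Class II shares did not give the required vote.

Class I: 3/4 of 2982434 = 2236825.50, rounded up to 2236826; 2,236,826 required, 2,237,148 in favor — approved.
Class II: a majority of 2530572 is 1265287; 1,265,287 required, 1,264,914 in favor — not approved.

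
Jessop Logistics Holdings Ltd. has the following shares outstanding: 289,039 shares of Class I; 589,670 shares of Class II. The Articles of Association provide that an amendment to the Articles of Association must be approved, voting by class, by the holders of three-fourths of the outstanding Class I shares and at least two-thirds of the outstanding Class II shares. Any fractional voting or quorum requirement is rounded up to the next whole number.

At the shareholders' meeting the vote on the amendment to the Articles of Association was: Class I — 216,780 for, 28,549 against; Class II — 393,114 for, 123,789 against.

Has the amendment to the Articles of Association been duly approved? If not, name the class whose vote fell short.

Approved — every class gave the required vote.

Class I: 3/4 of 289039 = 216779.25, rounded up to 216780; 216,780 required, 216,780 in favor — approved.
Class II: 2/3 of 589670 = 393113.33, rounded up to 393114; 393,114 required, 393,114 in favor — approved.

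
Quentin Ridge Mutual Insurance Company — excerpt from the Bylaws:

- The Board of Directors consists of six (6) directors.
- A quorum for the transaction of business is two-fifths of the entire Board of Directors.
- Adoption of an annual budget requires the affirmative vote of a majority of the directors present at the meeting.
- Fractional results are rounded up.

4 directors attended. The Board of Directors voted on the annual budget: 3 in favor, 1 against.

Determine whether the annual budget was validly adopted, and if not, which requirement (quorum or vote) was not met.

Quorum: 4 present; quorum is 3. Satisfied.
Vote: the annual budget requires a majority of the directors present (4). A majority of 4 is 3, so 3 affirmative votes are needed; 3 voted in favor. Satisfied.

Valid — all requirements satisfied.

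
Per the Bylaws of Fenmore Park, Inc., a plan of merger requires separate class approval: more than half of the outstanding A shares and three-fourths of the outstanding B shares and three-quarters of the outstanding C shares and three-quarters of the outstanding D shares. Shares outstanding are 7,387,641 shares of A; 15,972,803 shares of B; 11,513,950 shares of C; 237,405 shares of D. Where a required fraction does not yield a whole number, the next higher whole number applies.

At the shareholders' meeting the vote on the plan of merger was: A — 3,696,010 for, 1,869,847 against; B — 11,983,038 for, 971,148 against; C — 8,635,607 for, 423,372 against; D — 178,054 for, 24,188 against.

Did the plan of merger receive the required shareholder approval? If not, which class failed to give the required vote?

A: a majority of 7387641 is 3693821; 3,693,821 required, 3,696,010 in favor — approved.
B: 3/4 of 15972803 = 11979602.25, rounded up to 11979603; 11,979,603 required, 11,983,038 in favor — approved.
C: 3/4 of 11513950 = 8635462.50, rounded up to 8635463; 8,635,463 required, 8,635,607 in favor — approved.
D: 3/4 of 237405 = 178053.75, rounded up to 178054; 178,054 required, 178,054 in favor — approved.

Approved — every class gave the required vote.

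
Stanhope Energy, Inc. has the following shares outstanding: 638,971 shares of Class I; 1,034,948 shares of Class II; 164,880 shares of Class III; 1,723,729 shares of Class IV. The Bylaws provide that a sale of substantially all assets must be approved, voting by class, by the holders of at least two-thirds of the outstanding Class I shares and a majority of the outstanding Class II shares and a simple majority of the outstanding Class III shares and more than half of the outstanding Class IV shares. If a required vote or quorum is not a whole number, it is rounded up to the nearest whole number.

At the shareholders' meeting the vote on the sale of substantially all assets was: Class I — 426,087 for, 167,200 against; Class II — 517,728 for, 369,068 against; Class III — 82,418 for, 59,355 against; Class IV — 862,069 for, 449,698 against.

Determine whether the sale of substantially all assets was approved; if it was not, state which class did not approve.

Not approved — the Class III shares did not give the required vote.

Class I: 2/3 of 638971 = 425980.67, rounded up to 425981; 425,981 required, 426,087 in favor — approved.
Class II: a majority of 1034948 is 517475; 517,475 required, 517,728 in favor — approved.
Class III: a majority of 164880 is 82441; 82,441 required, 82,418 in favor — not approved.
Class IV: a majority of 1723729 is 861865; 861,865 required, 862,069 in favor — approved.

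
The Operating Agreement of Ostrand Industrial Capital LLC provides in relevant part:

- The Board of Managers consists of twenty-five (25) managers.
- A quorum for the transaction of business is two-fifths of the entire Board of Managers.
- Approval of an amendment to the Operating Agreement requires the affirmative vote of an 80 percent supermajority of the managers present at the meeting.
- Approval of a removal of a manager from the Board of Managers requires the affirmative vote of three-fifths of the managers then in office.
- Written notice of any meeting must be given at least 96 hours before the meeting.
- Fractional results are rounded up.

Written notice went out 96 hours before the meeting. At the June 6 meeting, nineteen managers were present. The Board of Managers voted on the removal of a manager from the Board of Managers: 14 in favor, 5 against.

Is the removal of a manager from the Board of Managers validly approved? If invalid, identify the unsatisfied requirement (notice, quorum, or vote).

Notice: 96 hours given; 96 required (96 ≥ 96). Satisfied.
Quorum: 19 present; quorum is 10. Satisfied.
Vote: the removal of a manager from the Board of Managers requires three-fifths of the managers then in office (25). 3/5 of 25 = 15, so 15 affirmative votes are needed; 14 voted in favor. Not satisfied.

Invalid — vote requirement not satisfied.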